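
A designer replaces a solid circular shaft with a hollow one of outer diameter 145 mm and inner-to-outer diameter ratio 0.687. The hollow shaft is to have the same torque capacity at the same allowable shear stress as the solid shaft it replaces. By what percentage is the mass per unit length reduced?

37.5 %

Equal τ_max and T ⇒ the solid shaft needs d_s³ = d_o³(1−k⁴), so d_s = 145·(1−0.687⁴)^(1/3) = 133.3 mm.
Area ratio A_h/A_s = d_o²(1−k²)/d_s² = (1−k²)/(1−k⁴)^(2/3) = 0.6246.
Mass saving = 1 − 0.6246 = 37.5 %.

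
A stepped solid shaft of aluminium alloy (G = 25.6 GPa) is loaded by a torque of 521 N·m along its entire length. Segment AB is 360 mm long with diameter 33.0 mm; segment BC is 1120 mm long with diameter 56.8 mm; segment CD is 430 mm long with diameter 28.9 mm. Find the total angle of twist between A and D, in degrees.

J_AB = π(0.0330)⁴/32 = 1.16×10^-7 m⁴; J_BC = π(0.0568)⁴/32 = 1.02×10^-6 m⁴; J_CD = π(0.0289)⁴/32 = 6.85×10^-8 m⁴.
θ = (T/G)·Σ L_i/J_i = (521.0/25.6×10⁹)·(0.360/1.16×10^-7 + 1.12/1.02×10^-6 + 0.430/6.85×10^-8) = 0.2130 rad.

12.2°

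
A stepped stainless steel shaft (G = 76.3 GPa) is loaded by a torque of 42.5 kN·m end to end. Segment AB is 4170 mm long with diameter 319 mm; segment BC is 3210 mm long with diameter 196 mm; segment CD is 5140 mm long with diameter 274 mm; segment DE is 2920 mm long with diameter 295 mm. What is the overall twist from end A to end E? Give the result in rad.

J_AB = π(0.319)⁴/32 = 1.02×10^-3 m⁴; J_BC = π(0.196)⁴/32 = 1.45×10^-4 m⁴; J_CD = π(0.274)⁴/32 = 5.53×10^-4 m⁴; J_DE = π(0.295)⁴/32 = 7.44×10^-4 m⁴.
θ = (T/G)·Σ L_i/J_i = (42500/76.3×10⁹)·(4.17/1.02×10^-3 + 3.21/1.45×10^-4 + 5.14/5.53×10^-4 + 2.92/7.44×10^-4) = 0.02199 rad.

0.0220 rad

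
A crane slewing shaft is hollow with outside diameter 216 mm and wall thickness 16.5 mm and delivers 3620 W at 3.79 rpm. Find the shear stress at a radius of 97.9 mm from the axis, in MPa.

ω = 2π·3.79/60 = 0.3969 rad/s, so T = P/ω = 3620 / 0.3969 = 9121 N·m.
J = π(d_o⁴ − d_i⁴)/32 = π(0.216⁴ − 0.183⁴)/32 = 1.036×10^-4 m⁴.
Shear stress varies linearly with radius: τ = T·r/J = 9121 × 0.0979 / 1.036×10^-4 = 8.619×10^6 Pa.

8.62 MPa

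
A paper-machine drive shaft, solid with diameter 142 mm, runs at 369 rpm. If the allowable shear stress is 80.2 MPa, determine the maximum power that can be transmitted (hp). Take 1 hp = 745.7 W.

J = πd⁴/32 = π(0.142)⁴/32 = 3.992×10^-5 m⁴.
T_max = τ_allow·J/r = 8.02×10^7 × 3.992×10^-5 / 0.0710 = 45090 N·m.
ω = 2π·369/60 = 38.64 rad/s, so P_max = T_max·ω = 1.742×10^6 W.

2340 hp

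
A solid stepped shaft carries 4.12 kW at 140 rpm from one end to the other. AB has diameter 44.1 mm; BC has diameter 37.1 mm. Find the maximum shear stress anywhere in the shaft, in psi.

4070 psi

ω = 2π·140/60 = 14.66 rad/s, so T = P/ω = 4.12×10³ / 14.66 = 281.0 N·m.
Under the same torque, τ_max = 16T/(πd³) is largest where d is smallest — segment BC (d = 37.1 mm).
τ_max = 16·281.0/(π·(0.0371)³) = 2.803×10^7 Pa.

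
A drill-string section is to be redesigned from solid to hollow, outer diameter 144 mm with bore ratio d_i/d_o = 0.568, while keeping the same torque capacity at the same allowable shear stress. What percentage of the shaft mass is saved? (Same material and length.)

Equal τ_max and T ⇒ the solid shaft needs d_s³ = d_o³(1−k⁴), so d_s = 144·(1−0.568⁴)^(1/3) = 138.8 mm.
Area ratio A_h/A_s = d_o²(1−k²)/d_s² = (1−k²)/(1−k⁴)^(2/3) = 0.7289.
Mass saving = 1 − 0.7289 = 27.1 %.

27.1 %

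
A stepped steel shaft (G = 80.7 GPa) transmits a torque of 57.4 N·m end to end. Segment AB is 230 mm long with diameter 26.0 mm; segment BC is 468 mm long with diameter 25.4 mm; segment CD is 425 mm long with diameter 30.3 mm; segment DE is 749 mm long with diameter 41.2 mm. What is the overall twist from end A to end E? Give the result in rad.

J_AB = π(0.0260)⁴/32 = 4.49×10^-8 m⁴; J_BC = π(0.0254)⁴/32 = 4.09×10^-8 m⁴; J_CD = π(0.0303)⁴/32 = 8.28×10^-8 m⁴; J_DE = π(0.0412)⁴/32 = 2.83×10^-7 m⁴.
θ = (T/G)·Σ L_i/J_i = (57.40/80.7×10⁹)·(0.230/4.49×10^-8 + 0.468/4.09×10^-8 + 0.425/8.28×10^-8 + 0.749/2.83×10^-7) = 0.01733 rad.

0.0173 rad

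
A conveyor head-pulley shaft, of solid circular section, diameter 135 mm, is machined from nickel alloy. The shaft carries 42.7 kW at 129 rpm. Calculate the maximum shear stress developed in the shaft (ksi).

0.949 ksi

ω = 2π·129/60 = 13.51 rad/s, so T = P/ω = 42.7×10³ / 13.51 = 3161 N·m.
J = πd⁴/32 = π(0.135)⁴/32 = 3.261×10^-5 m⁴.
τ_max = T·r/J = 3161 × 0.0675 / 3.261×10^-5 = 6.543×10^6 Pa.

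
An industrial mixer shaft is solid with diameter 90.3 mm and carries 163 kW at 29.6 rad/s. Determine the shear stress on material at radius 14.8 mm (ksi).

ω = 29.6 rad/s, so T = P/ω = 163×10³ / 29.60 = 5507 N·m.
J = πd⁴/32 = π(0.0903)⁴/32 = 6.528×10^-6 m⁴.
Shear stress varies linearly with radius: τ = T·r/J = 5507 × 0.0148 / 6.528×10^-6 = 1.249×10^7 Pa.

1.81 ksi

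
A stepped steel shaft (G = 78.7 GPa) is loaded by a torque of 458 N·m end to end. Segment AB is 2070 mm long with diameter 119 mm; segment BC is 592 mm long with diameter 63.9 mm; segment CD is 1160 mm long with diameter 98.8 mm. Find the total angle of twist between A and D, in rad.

J_AB = π(0.119)⁴/32 = 1.97×10^-5 m⁴; J_BC = π(0.0639)⁴/32 = 1.64×10^-6 m⁴; J_CD = π(0.0988)⁴/32 = 9.35×10^-6 m⁴.
θ = (T/G)·Σ L_i/J_i = (458.0/78.7×10⁹)·(2.07/1.97×10^-5 + 0.592/1.64×10^-6 + 1.16/9.35×10^-6) = 3.438×10^-3 rad.

0.00344 rad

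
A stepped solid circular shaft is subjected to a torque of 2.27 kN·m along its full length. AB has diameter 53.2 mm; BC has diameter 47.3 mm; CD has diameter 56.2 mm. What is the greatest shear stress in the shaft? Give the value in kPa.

109000 kPa

Under the same torque, τ_max = 16T/(πd³) is largest where d is smallest — segment BC (d = 47.3 mm).
τ_max = 16·2270/(π·(0.0473)³) = 1.092×10^8 Pa.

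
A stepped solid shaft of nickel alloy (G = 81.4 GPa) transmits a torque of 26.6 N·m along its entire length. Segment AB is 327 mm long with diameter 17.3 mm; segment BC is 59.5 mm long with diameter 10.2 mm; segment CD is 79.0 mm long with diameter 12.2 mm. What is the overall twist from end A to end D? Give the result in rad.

J_AB = π(0.0173)⁴/32 = 8.79×10^-9 m⁴; J_BC = π(0.0102)⁴/32 = 1.06×10^-9 m⁴; J_CD = π(0.0122)⁴/32 = 2.17×10^-9 m⁴.
θ = (T/G)·Σ L_i/J_i = (26.60/81.4×10⁹)·(0.327/8.79×10^-9 + 0.0595/1.06×10^-9 + 0.0790/2.17×10^-9) = 0.04232 rad.

0.0423 rad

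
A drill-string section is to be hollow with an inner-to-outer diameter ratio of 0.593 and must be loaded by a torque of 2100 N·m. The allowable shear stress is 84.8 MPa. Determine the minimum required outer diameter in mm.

For a hollow shaft with d_i/d_o = 0.593: τ_max = 16T/(π d_o³ (1−k⁴)), so d_o = [16T/(π τ_allow (1−k⁴))]^(1/3) = [16·2100/(π·8.48×10^7·0.8763)]^(1/3) = 0.05241 m.

52.4 mm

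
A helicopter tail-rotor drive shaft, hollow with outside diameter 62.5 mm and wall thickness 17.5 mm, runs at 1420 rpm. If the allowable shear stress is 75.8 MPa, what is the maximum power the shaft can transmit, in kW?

J = π(d_o⁴ − d_i⁴)/32 = π(0.0625⁴ − 0.0275⁴)/32 = 1.442×10^-6 m⁴.
T_max = τ_allow·J/r = 7.58×10^7 × 1.442×10^-6 / 0.0312 = 3497 N·m.
ω = 2π·1420/60 = 148.7 rad/s, so P_max = T_max·ω = 5.201×10^5 W.

520 kW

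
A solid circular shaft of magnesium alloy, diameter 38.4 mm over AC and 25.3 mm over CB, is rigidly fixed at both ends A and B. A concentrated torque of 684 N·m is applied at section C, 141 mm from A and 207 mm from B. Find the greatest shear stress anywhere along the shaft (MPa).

54.5 MPa

Compatibility: T_A·a/J_AC = T_B·b/J_CB with T_A + T_B = T₀.
J_AC = 2.13×10^-7 m⁴, J_CB = 4.02×10^-8 m⁴, so T_A = T₀·(J_AC/a)/((J_AC/a)+(J_CB/b)) = 606.2 N·m, T_B = 77.81 N·m.
τ in each portion: τ_AC = 5.45×10^7 Pa, τ_CB = 2.45×10^7 Pa; maximum is in AC.
τ_max = T_AC·r/J = 606.2·0.0192/2.13×10^-7 = 5.452×10^7 Pa.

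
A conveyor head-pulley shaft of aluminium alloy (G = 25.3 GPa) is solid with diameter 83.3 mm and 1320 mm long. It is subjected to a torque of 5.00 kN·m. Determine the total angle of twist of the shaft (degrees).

J = πd⁴/32 = π(0.0833)⁴/32 = 4.727×10^-6 m⁴.
θ = T·L/(G·J) = 5000 × 1.32 / (25.3×10⁹ × 4.727×10^-6) = 0.05519 rad.

3.16°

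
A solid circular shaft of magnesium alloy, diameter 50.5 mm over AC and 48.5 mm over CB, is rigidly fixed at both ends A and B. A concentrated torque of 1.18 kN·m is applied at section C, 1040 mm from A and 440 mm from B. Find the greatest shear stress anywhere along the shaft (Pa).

3.52e7 Pa

Compatibility: T_A·a/J_AC = T_B·b/J_CB with T_A + T_B = T₀.
J_AC = 6.39×10^-7 m⁴, J_CB = 5.43×10^-7 m⁴, so T_A = T₀·(J_AC/a)/((J_AC/a)+(J_CB/b)) = 391.9 N·m, T_B = 788.1 N·m.
τ in each portion: τ_AC = 1.55×10^7 Pa, τ_CB = 3.52×10^7 Pa; maximum is in CB.
τ_max = T_CB·r/J = 788.1·0.0243/5.43×10^-7 = 3.518×10^7 Pa.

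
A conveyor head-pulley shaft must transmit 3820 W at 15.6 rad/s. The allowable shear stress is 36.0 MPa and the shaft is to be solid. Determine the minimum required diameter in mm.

32.6 mm

ω = 15.6 rad/s, so T = P/ω = 3820 / 15.60 = 244.9 N·m.
For a solid shaft τ_max = 16T/(πd³), so d = (16T/(π τ_allow))^(1/3) = (16·244.9/(π·3.60×10^7))^(1/3) = 0.03260 m.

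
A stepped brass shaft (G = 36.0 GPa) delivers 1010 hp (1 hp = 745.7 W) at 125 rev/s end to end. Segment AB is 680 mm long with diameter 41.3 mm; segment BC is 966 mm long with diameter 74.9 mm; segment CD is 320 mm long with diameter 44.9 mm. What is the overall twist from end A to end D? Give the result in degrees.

5.33°

ω = 2π·125 = 785.4 rad/s, so T = P/ω = 1010×745.7 / 785.4 = 958.9 N·m.
J_AB = π(0.0413)⁴/32 = 2.86×10^-7 m⁴; J_BC = π(0.0749)⁴/32 = 3.09×10^-6 m⁴; J_CD = π(0.0449)⁴/32 = 3.99×10^-7 m⁴.
θ = (T/G)·Σ L_i/J_i = (958.9/36.0×10⁹)·(0.680/2.86×10^-7 + 0.966/3.09×10^-6 + 0.320/3.99×10^-7) = 0.09311 rad.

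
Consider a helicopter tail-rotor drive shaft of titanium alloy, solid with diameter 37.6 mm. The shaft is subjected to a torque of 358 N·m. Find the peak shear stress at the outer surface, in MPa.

J = πd⁴/32 = π(0.0376)⁴/32 = 1.962×10^-7 m⁴.
τ_max = T·r/J = 358.0 × 0.0188 / 1.962×10^-7 = 3.430×10^7 Pa.

34.3 MPa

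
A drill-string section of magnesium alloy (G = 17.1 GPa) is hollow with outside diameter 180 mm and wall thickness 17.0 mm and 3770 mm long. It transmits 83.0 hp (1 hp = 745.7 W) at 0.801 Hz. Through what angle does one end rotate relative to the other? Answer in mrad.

46.4 mrad

ω = 2π·0.801 = 5.033 rad/s, so T = P/ω = 83.0×745.7 / 5.033 = 12300 N·m.
J = π(d_o⁴ − d_i⁴)/32 = π(0.180⁴ − 0.146⁴)/32 = 5.845×10^-5 m⁴.
θ = T·L/(G·J) = 12300 × 3.77 / (17.1×10⁹ × 5.845×10^-5) = 0.04638 rad.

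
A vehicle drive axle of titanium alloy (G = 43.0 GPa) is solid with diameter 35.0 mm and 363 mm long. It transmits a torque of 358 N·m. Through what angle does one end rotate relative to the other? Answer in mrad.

20.5 mrad

J = πd⁴/32 = π(0.0350)⁴/32 = 1.473×10^-7 m⁴.
θ = T·L/(G·J) = 358.0 × 0.363 / (43.0×10⁹ × 1.473×10^-7) = 0.02051 rad.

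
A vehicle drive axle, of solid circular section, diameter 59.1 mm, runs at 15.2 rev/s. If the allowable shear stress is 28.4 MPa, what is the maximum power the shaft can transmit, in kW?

J = πd⁴/32 = π(0.0591)⁴/32 = 1.198×10^-6 m⁴.
T_max = τ_allow·J/r = 2.84×10^7 × 1.198×10^-6 / 0.0295 = 1151 N·m.
ω = 2π·15.2 = 95.50 rad/s, so P_max = T_max·ω = 1.099×10^5 W.

110 kW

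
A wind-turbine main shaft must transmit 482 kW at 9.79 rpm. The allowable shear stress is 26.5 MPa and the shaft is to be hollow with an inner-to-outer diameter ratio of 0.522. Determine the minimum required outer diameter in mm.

460 mm

ω = 2π·9.79/60 = 1.025 rad/s, so T = P/ω = 482×10³ / 1.025 = 470100 N·m.
For a hollow shaft with d_i/d_o = 0.522: τ_max = 16T/(π d_o³ (1−k⁴)), so d_o = [16T/(π τ_allow (1−k⁴))]^(1/3) = [16·470100/(π·2.65×10^7·0.9258)]^(1/3) = 0.4604 m.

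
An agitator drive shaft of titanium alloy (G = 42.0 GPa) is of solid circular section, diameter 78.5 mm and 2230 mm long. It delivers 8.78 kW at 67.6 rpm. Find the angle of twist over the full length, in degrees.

1.01°

ω = 2π·67.6/60 = 7.079 rad/s, so T = P/ω = 8.78×10³ / 7.079 = 1240 N·m.
J = πd⁴/32 = π(0.0785)⁴/32 = 3.728×10^-6 m⁴.
θ = T·L/(G·J) = 1240 × 2.23 / (42.0×10⁹ × 3.728×10^-6) = 0.01766 rad.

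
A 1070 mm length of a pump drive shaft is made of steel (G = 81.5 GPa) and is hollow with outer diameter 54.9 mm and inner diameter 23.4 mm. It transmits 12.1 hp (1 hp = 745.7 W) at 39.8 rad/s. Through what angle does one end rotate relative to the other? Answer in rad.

ω = 39.8 rad/s, so T = P/ω = 12.1×745.7 / 39.80 = 226.7 N·m.
J = π(d_o⁴ − d_i⁴)/32 = π(0.0549⁴ − 0.0234⁴)/32 = 8.624×10^-7 m⁴.
θ = T·L/(G·J) = 226.7 × 1.07 / (81.5×10⁹ × 8.624×10^-7) = 3.451×10^-3 rad.

0.00345 rad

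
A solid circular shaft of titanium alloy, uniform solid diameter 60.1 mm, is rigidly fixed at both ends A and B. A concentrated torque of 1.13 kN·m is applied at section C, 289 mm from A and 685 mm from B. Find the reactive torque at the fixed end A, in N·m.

795 N·m

With uniform GJ and both ends fixed, compatibility θ_AC = θ_CB gives T_A·a = T_B·b, together with T_A + T_B = T₀.
T_A = T₀·b/(a+b) = 1130·685/974.0 = 794.7 N·m; T_B = 335.3 N·m.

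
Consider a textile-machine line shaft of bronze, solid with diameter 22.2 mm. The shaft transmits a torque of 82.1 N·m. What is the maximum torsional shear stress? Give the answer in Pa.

3.82e7 Pa

J = πd⁴/32 = π(0.0222)⁴/32 = 2.385×10^-8 m⁴.
τ_max = T·r/J = 82.10 × 0.0111 / 2.385×10^-8 = 3.822×10^7 Pa.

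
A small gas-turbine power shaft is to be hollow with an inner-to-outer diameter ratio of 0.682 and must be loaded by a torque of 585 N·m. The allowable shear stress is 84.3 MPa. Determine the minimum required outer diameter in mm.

For a hollow shaft with d_i/d_o = 0.682: τ_max = 16T/(π d_o³ (1−k⁴)), so d_o = [16T/(π τ_allow (1−k⁴))]^(1/3) = [16·585.0/(π·8.43×10^7·0.7837)]^(1/3) = 0.03560 m.

35.6 mm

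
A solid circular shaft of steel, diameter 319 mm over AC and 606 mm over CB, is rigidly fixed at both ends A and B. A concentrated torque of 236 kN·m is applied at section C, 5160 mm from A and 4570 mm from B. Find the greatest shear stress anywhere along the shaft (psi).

Compatibility: T_A·a/J_AC = T_B·b/J_CB with T_A + T_B = T₀.
J_AC = 1.02×10^-3 m⁴, J_CB = 0.0132 m⁴, so T_A = T₀·(J_AC/a)/((J_AC/a)+(J_CB/b)) = 15030 N·m, T_B = 221000 N·m.
τ in each portion: τ_AC = 2.36×10^6 Pa, τ_CB = 5.06×10^6 Pa; maximum is in CB.
τ_max = T_CB·r/J = 221000·0.303/0.0132 = 5.057×10^6 Pa.

733 psi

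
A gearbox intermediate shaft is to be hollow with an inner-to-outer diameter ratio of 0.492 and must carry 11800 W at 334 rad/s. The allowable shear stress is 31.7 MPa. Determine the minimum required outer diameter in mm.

ω = 334 rad/s, so T = P/ω = 11800 / 334.0 = 35.33 N·m.
For a hollow shaft with d_i/d_o = 0.492: τ_max = 16T/(π d_o³ (1−k⁴)), so d_o = [16T/(π τ_allow (1−k⁴))]^(1/3) = [16·35.33/(π·3.17×10^7·0.9414)]^(1/3) = 0.01820 m.

18.2 mm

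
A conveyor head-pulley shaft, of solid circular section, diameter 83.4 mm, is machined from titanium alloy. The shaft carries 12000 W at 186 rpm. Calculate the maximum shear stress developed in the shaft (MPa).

5.41 MPa

ω = 2π·186/60 = 19.48 rad/s, so T = P/ω = 12000 / 19.48 = 616.1 N·m.
J = πd⁴/32 = π(0.0834)⁴/32 = 4.750×10^-6 m⁴.
τ_max = T·r/J = 616.1 × 0.0417 / 4.750×10^-6 = 5.409×10^6 Pa.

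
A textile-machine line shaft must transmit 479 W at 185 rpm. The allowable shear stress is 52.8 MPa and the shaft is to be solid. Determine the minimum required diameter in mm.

13.4 mm

ω = 2π·185/60 = 19.37 rad/s, so T = P/ω = 479 / 19.37 = 24.72 N·m.
For a solid shaft τ_max = 16T/(πd³), so d = (16T/(π τ_allow))^(1/3) = (16·24.72/(π·5.28×10^7))^(1/3) = 0.01336 m.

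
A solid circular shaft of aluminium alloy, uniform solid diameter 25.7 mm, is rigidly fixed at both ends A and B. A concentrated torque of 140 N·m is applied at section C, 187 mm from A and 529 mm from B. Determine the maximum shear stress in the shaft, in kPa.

31000 kPa

With uniform GJ and both ends fixed, compatibility θ_AC = θ_CB gives T_A·a = T_B·b, together with T_A + T_B = T₀.
T_A = T₀·b/(a+b) = 140.0·529/716.0 = 103.4 N·m; T_B = 36.56 N·m.
τ in each portion: τ_AC = 3.10×10^7 Pa, τ_CB = 1.10×10^7 Pa; maximum is in AC.
τ_max = T_AC·r/J = 103.4·0.0129/4.28×10^-8 = 3.103×10^7 Pa.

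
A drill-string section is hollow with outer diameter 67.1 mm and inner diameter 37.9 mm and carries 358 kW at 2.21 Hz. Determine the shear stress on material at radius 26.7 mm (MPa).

385 MPa

ω = 2π·2.21 = 13.89 rad/s, so T = P/ω = 358×10³ / 13.89 = 25780 N·m.
J = π(d_o⁴ − d_i⁴)/32 = π(0.0671⁴ − 0.0379⁴)/32 = 1.788×10^-6 m⁴.
Shear stress varies linearly with radius: τ = T·r/J = 25780 × 0.0267 / 1.788×10^-6 = 3.851×10^8 Pa.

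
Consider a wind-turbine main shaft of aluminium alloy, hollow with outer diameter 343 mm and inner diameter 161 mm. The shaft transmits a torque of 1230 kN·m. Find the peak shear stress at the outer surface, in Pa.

1.63e8 Pa

J = π(d_o⁴ − d_i⁴)/32 = π(0.343⁴ − 0.161⁴)/32 = 1.293×10^-3 m⁴.
τ_max = T·r/J = 1.230e6 × 0.172 / 1.293×10^-3 = 1.632×10^8 Pa.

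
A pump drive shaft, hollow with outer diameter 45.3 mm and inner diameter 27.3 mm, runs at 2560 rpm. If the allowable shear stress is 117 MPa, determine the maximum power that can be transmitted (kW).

497 kW

J = π(d_o⁴ − d_i⁴)/32 = π(0.0453⁴ − 0.0273⁴)/32 = 3.589×10^-7 m⁴.
T_max = τ_allow·J/r = 1.17×10^8 × 3.589×10^-7 / 0.0226 = 1854 N·m.
ω = 2π·2560/60 = 268.1 rad/s, so P_max = T_max·ω = 4.970×10^5 W.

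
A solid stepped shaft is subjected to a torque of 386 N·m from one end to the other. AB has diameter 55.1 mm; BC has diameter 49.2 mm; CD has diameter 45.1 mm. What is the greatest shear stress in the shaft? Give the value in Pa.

2.14e7 Pa

Under the same torque, τ_max = 16T/(πd³) is largest where d is smallest — segment CD (d = 45.1 mm).
τ_max = 16·386.0/(π·(0.0451)³) = 2.143×10^7 Pa.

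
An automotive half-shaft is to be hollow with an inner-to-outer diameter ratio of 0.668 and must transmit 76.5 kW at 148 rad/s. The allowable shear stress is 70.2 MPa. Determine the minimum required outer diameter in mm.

36.0 mm

ω = 148 rad/s, so T = P/ω = 76.5×10³ / 148.0 = 516.9 N·m.
For a hollow shaft with d_i/d_o = 0.668: τ_max = 16T/(π d_o³ (1−k⁴)), so d_o = [16T/(π τ_allow (1−k⁴))]^(1/3) = [16·516.9/(π·7.02×10^7·0.8009)]^(1/3) = 0.03604 m.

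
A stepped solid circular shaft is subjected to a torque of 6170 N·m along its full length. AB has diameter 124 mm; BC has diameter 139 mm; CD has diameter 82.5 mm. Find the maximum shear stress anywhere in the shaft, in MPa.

Under the same torque, τ_max = 16T/(πd³) is largest where d is smallest — segment CD (d = 82.5 mm).
τ_max = 16·6170/(π·(0.0825)³) = 5.596×10^7 Pa.

56.0 MPa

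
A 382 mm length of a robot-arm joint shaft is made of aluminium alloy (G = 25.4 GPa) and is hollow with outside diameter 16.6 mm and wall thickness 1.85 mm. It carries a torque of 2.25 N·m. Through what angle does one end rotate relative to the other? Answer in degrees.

J = π(d_o⁴ − d_i⁴)/32 = π(0.0166⁴ − 0.0129⁴)/32 = 4.736×10^-9 m⁴.
θ = T·L/(G·J) = 2.250 × 0.382 / (25.4×10⁹ × 4.736×10^-9) = 7.145×10^-3 rad.

0.409°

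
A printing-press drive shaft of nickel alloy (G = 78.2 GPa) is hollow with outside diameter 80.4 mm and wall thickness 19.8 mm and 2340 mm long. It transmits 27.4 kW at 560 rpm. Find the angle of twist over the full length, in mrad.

ω = 2π·560/60 = 58.64 rad/s, so T = P/ω = 27.4×10³ / 58.64 = 467.2 N·m.
J = π(d_o⁴ − d_i⁴)/32 = π(0.0804⁴ − 0.0408⁴)/32 = 3.830×10^-6 m⁴.
θ = T·L/(G·J) = 467.2 × 2.34 / (78.2×10⁹ × 3.830×10^-6) = 3.650×10^-3 rad.

3.65 mrad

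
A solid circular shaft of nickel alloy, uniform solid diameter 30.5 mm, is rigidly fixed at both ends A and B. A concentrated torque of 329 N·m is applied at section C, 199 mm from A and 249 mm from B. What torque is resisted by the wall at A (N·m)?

With uniform GJ and both ends fixed, compatibility θ_AC = θ_CB gives T_A·a = T_B·b, together with T_A + T_B = T₀.
T_A = T₀·b/(a+b) = 329.0·249/448.0 = 182.9 N·m; T_B = 146.1 N·m.

183 N·m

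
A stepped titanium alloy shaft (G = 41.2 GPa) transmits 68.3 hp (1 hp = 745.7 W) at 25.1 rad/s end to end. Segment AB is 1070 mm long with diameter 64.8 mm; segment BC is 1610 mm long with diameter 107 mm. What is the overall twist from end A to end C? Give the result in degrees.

2.10°

ω = 25.1 rad/s, so T = P/ω = 68.3×745.7 / 25.10 = 2029 N·m.
J_AB = π(0.0648)⁴/32 = 1.73×10^-6 m⁴; J_BC = π(0.107)⁴/32 = 1.29×10^-5 m⁴.
θ = (T/G)·Σ L_i/J_i = (2029/41.2×10⁹)·(1.07/1.73×10^-6 + 1.61/1.29×10^-5) = 0.03661 rad.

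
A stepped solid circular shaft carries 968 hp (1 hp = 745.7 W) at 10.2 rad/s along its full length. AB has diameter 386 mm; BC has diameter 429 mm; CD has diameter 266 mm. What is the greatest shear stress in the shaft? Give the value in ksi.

ω = 10.2 rad/s, so T = P/ω = 968×745.7 / 10.20 = 70770 N·m.
Under the same torque, τ_max = 16T/(πd³) is largest where d is smallest — segment CD (d = 266 mm).
τ_max = 16·70770/(π·(0.266)³) = 1.915×10^7 Pa.

2.78 ksi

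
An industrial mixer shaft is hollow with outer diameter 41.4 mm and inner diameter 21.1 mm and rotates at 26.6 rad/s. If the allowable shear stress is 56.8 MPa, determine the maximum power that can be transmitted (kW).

J = π(d_o⁴ − d_i⁴)/32 = π(0.0414⁴ − 0.0211⁴)/32 = 2.689×10^-7 m⁴.
T_max = τ_allow·J/r = 5.68×10^7 × 2.689×10^-7 / 0.0207 = 738.0 N·m.
ω = 26.6 rad/s, so P_max = T_max·ω = 1.963×10^4 W.

19.6 kW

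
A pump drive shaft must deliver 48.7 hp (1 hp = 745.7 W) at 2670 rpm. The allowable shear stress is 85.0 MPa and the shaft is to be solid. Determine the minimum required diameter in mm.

19.8 mm

ω = 2π·2670/60 = 279.6 rad/s, so T = P/ω = 48.7×745.7 / 279.6 = 129.9 N·m.
For a solid shaft τ_max = 16T/(πd³), so d = (16T/(π τ_allow))^(1/3) = (16·129.9/(π·8.50×10^7))^(1/3) = 0.01982 m.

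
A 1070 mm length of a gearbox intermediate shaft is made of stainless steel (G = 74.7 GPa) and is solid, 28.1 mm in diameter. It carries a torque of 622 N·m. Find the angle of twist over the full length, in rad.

0.146 rad

J = πd⁴/32 = π(0.0281)⁴/32 = 6.121×10^-8 m⁴.
θ = T·L/(G·J) = 622.0 × 1.07 / (74.7×10⁹ × 6.121×10^-8) = 0.1456 rad.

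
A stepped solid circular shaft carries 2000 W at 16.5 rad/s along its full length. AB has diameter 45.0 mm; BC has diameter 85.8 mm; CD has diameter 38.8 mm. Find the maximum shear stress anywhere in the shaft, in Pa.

ω = 16.5 rad/s, so T = P/ω = 2000 / 16.50 = 121.2 N·m.
Under the same torque, τ_max = 16T/(πd³) is largest where d is smallest — segment CD (d = 38.8 mm).
τ_max = 16·121.2/(π·(0.0388)³) = 1.057×10^7 Pa.

1.06e7 Pa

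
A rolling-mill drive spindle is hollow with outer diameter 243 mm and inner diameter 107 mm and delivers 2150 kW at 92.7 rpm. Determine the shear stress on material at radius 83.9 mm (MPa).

ω = 2π·92.7/60 = 9.708 rad/s, so T = P/ω = 2150×10³ / 9.708 = 221500 N·m.
J = π(d_o⁴ − d_i⁴)/32 = π(0.243⁴ − 0.107⁴)/32 = 3.294×10^-4 m⁴.
Shear stress varies linearly with radius: τ = T·r/J = 221500 × 0.0839 / 3.294×10^-4 = 5.640×10^7 Pa.

56.4 MPa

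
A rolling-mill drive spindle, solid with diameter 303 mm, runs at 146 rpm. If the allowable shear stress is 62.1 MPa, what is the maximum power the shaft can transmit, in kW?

J = πd⁴/32 = π(0.303)⁴/32 = 8.275×10^-4 m⁴.
T_max = τ_allow·J/r = 6.21×10^7 × 8.275×10^-4 / 0.151 = 339200 N·m.
ω = 2π·146/60 = 15.29 rad/s, so P_max = T_max·ω = 5.186×10^6 W.

5190 kW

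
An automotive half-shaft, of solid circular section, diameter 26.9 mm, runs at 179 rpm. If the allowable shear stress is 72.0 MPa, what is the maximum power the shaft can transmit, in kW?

J = πd⁴/32 = π(0.0269)⁴/32 = 5.141×10^-8 m⁴.
T_max = τ_allow·J/r = 7.20×10^7 × 5.141×10^-8 / 0.0135 = 275.2 N·m.
ω = 2π·179/60 = 18.74 rad/s, so P_max = T_max·ω = 5158 W.

5.16 kW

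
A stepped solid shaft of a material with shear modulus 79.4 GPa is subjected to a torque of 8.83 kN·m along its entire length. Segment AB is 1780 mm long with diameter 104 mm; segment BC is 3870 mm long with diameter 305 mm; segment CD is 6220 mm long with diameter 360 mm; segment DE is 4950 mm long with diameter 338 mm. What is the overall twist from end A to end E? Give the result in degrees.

J_AB = π(0.104)⁴/32 = 1.15×10^-5 m⁴; J_BC = π(0.305)⁴/32 = 8.50×10^-4 m⁴; J_CD = π(0.360)⁴/32 = 1.65×10^-3 m⁴; J_DE = π(0.338)⁴/32 = 1.28×10^-3 m⁴.
θ = (T/G)·Σ L_i/J_i = (8830/79.4×10⁹)·(1.78/1.15×10^-5 + 3.87/8.50×10^-4 + 6.22/1.65×10^-3 + 4.95/1.28×10^-3) = 0.01859 rad.

1.07°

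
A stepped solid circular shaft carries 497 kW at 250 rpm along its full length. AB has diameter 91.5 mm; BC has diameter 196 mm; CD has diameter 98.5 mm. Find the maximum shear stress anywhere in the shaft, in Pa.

ω = 2π·250/60 = 26.18 rad/s, so T = P/ω = 497×10³ / 26.18 = 18980 N·m.
Under the same torque, τ_max = 16T/(πd³) is largest where d is smallest — segment AB (d = 91.5 mm).
τ_max = 16·18980/(π·(0.0915)³) = 1.262×10^8 Pa.

1.26e8 Pa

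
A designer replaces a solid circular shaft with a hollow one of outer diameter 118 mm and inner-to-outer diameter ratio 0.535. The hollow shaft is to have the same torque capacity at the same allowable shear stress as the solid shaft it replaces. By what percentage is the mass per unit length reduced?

24.4 %

Equal τ_max and T ⇒ the solid shaft needs d_s³ = d_o³(1−k⁴), so d_s = 118·(1−0.535⁴)^(1/3) = 114.7 mm.
Area ratio A_h/A_s = d_o²(1−k²)/d_s² = (1−k²)/(1−k⁴)^(2/3) = 0.7556.
Mass saving = 1 − 0.7556 = 24.4 %.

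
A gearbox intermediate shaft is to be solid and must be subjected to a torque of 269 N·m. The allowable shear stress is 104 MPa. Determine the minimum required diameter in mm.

23.6 mm

For a solid shaft τ_max = 16T/(πd³), so d = (16T/(π τ_allow))^(1/3) = (16·269.0/(π·1.04×10^8))^(1/3) = 0.02362 m.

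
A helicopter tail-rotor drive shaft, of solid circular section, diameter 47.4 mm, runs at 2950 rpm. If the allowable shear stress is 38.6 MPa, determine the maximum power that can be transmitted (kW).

249 kW

J = πd⁴/32 = π(0.0474)⁴/32 = 4.956×10^-7 m⁴.
T_max = τ_allow·J/r = 3.86×10^7 × 4.956×10^-7 / 0.0237 = 807.1 N·m.
ω = 2π·2950/60 = 308.9 rad/s, so P_max = T_max·ω = 2.493×10^5 W.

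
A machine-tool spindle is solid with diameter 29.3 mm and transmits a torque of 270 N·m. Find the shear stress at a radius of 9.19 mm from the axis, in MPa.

34.3 MPa

J = πd⁴/32 = π(0.0293)⁴/32 = 7.236×10^-8 m⁴.
Shear stress varies linearly with radius: τ = T·r/J = 270.0 × 0.00919 / 7.236×10^-8 = 3.429×10^7 Pa.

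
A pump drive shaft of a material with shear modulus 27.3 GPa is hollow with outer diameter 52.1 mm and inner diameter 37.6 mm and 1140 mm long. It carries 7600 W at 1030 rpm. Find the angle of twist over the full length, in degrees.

ω = 2π·1030/60 = 107.9 rad/s, so T = P/ω = 7600 / 107.9 = 70.46 N·m.
J = π(d_o⁴ − d_i⁴)/32 = π(0.0521⁴ − 0.0376⁴)/32 = 5.271×10^-7 m⁴.
θ = T·L/(G·J) = 70.46 × 1.14 / (27.3×10⁹ × 5.271×10^-7) = 5.582×10^-3 rad.

0.320°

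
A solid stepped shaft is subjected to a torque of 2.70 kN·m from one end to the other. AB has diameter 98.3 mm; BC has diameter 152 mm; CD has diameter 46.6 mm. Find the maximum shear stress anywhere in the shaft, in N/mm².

136 N/mm²

Under the same torque, τ_max = 16T/(πd³) is largest where d is smallest — segment CD (d = 46.6 mm).
τ_max = 16·2700/(π·(0.0466)³) = 1.359×10^8 Pa.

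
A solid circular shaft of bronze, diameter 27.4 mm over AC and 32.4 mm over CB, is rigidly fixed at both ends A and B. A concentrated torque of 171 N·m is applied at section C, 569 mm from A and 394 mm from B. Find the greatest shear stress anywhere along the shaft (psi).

Compatibility: T_A·a/J_AC = T_B·b/J_CB with T_A + T_B = T₀.
J_AC = 5.53×10^-8 m⁴, J_CB = 1.08×10^-7 m⁴, so T_A = T₀·(J_AC/a)/((J_AC/a)+(J_CB/b)) = 44.72 N·m, T_B = 126.3 N·m.
τ in each portion: τ_AC = 1.11×10^7 Pa, τ_CB = 1.89×10^7 Pa; maximum is in CB.
τ_max = T_CB·r/J = 126.3·0.0162/1.08×10^-7 = 1.891×10^7 Pa.

2740 psi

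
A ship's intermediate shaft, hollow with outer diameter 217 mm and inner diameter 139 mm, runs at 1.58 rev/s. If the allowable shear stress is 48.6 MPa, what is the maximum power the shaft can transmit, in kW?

805 kW

J = π(d_o⁴ − d_i⁴)/32 = π(0.217⁴ − 0.139⁴)/32 = 1.810×10^-4 m⁴.
T_max = τ_allow·J/r = 4.86×10^7 × 1.810×10^-4 / 0.108 = 81090 N·m.
ω = 2π·1.58 = 9.927 rad/s, so P_max = T_max·ω = 8.050×10^5 W.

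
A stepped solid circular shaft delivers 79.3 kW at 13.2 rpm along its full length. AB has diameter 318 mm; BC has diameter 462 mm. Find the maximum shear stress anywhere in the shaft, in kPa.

ω = 2π·13.2/60 = 1.382 rad/s, so T = P/ω = 79.3×10³ / 1.382 = 57370 N·m.
Under the same torque, τ_max = 16T/(πd³) is largest where d is smallest — segment AB (d = 318 mm).
τ_max = 16·57370/(π·(0.318)³) = 9.086×10^6 Pa.

9090 kPa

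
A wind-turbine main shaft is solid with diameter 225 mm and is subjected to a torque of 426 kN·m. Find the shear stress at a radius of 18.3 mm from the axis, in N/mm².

J = πd⁴/32 = π(0.225)⁴/32 = 2.516×10^-4 m⁴.
Shear stress varies linearly with radius: τ = T·r/J = 426000 × 0.0183 / 2.516×10^-4 = 3.098×10^7 Pa.

31.0 N/mm²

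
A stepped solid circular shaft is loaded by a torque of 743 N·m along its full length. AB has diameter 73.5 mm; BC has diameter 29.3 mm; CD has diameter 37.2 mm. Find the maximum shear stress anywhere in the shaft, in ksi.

21.8 ksi

Under the same torque, τ_max = 16T/(πd³) is largest where d is smallest — segment BC (d = 29.3 mm).
τ_max = 16·743.0/(π·(0.0293)³) = 1.504×10^8 Pa.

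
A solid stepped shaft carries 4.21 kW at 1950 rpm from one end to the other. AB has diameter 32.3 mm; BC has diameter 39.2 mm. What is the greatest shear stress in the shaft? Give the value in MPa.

ω = 2π·1950/60 = 204.2 rad/s, so T = P/ω = 4.21×10³ / 204.2 = 20.62 N·m.
Under the same torque, τ_max = 16T/(πd³) is largest where d is smallest — segment AB (d = 32.3 mm).
τ_max = 16·20.62/(π·(0.0323)³) = 3.116×10^6 Pa.

3.12 MPa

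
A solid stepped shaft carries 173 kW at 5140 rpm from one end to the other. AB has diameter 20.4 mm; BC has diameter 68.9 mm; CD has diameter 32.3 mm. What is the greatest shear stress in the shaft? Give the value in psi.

28000 psi

ω = 2π·5140/60 = 538.3 rad/s, so T = P/ω = 173×10³ / 538.3 = 321.4 N·m.
Under the same torque, τ_max = 16T/(πd³) is largest where d is smallest — segment AB (d = 20.4 mm).
τ_max = 16·321.4/(π·(0.0204)³) = 1.928×10^8 Pa.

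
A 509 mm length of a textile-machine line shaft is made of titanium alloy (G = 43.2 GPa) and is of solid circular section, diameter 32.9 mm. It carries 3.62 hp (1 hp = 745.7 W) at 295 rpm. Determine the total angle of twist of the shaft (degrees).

ω = 2π·295/60 = 30.89 rad/s, so T = P/ω = 3.62×745.7 / 30.89 = 87.38 N·m.
J = πd⁴/32 = π(0.0329)⁴/32 = 1.150×10^-7 m⁴.
θ = T·L/(G·J) = 87.38 × 0.509 / (43.2×10⁹ × 1.150×10^-7) = 8.951×10^-3 rad.

0.513°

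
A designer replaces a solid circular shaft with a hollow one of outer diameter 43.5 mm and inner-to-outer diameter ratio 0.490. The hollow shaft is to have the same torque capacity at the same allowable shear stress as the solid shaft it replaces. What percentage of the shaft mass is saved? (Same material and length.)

Equal τ_max and T ⇒ the solid shaft needs d_s³ = d_o³(1−k⁴), so d_s = 43.5·(1−0.490⁴)^(1/3) = 42.65 mm.
Area ratio A_h/A_s = d_o²(1−k²)/d_s² = (1−k²)/(1−k⁴)^(2/3) = 0.7906.
Mass saving = 1 − 0.7906 = 20.9 %.

20.9 %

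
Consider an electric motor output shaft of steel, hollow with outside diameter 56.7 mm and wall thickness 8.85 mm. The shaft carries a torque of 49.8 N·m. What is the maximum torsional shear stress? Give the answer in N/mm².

J = π(d_o⁴ − d_i⁴)/32 = π(0.0567⁴ − 0.0390⁴)/32 = 7.876×10^-7 m⁴.
τ_max = T·r/J = 49.80 × 0.0284 / 7.876×10^-7 = 1.793×10^6 Pa.

1.79 N/mm²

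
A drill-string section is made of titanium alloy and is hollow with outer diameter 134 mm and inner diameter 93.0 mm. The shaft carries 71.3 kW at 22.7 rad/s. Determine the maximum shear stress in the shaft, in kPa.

8660 kPa

ω = 22.7 rad/s, so T = P/ω = 71.3×10³ / 22.70 = 3141 N·m.
J = π(d_o⁴ − d_i⁴)/32 = π(0.134⁴ − 0.0930⁴)/32 = 2.431×10^-5 m⁴.
τ_max = T·r/J = 3141 × 0.0670 / 2.431×10^-5 = 8.657×10^6 Pa.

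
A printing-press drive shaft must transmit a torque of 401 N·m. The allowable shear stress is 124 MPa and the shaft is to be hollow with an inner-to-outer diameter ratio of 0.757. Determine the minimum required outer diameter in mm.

For a hollow shaft with d_i/d_o = 0.757: τ_max = 16T/(π d_o³ (1−k⁴)), so d_o = [16T/(π τ_allow (1−k⁴))]^(1/3) = [16·401.0/(π·1.24×10^8·0.6716)]^(1/3) = 0.02905 m.

29.1 mm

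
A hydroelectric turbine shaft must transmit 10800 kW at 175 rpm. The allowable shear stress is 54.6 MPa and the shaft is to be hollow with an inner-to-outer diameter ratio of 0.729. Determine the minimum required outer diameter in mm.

425 mm

ω = 2π·175/60 = 18.33 rad/s, so T = P/ω = 10800×10³ / 18.33 = 589300 N·m.
For a hollow shaft with d_i/d_o = 0.729: τ_max = 16T/(π d_o³ (1−k⁴)), so d_o = [16T/(π τ_allow (1−k⁴))]^(1/3) = [16·589300/(π·5.46×10^7·0.7176)]^(1/3) = 0.4247 m.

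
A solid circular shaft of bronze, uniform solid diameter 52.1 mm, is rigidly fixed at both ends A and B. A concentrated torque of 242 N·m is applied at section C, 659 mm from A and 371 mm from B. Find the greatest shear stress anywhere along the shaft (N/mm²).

5.58 N/mm²

With uniform GJ and both ends fixed, compatibility θ_AC = θ_CB gives T_A·a = T_B·b, together with T_A + T_B = T₀.
T_A = T₀·b/(a+b) = 242.0·371/1030 = 87.17 N·m; T_B = 154.8 N·m.
τ in each portion: τ_AC = 3.14×10^6 Pa, τ_CB = 5.58×10^6 Pa; maximum is in CB.
τ_max = T_CB·r/J = 154.8·0.0261/7.23×10^-7 = 5.576×10^6 Pa.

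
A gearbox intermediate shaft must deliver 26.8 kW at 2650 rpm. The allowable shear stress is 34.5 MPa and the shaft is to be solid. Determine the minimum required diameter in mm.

24.2 mm

ω = 2π·2650/60 = 277.5 rad/s, so T = P/ω = 26.8×10³ / 277.5 = 96.57 N·m.
For a solid shaft τ_max = 16T/(πd³), so d = (16T/(π τ_allow))^(1/3) = (16·96.57/(π·3.45×10^7))^(1/3) = 0.02425 m.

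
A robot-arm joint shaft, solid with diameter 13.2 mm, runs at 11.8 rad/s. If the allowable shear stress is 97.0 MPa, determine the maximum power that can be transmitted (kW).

J = πd⁴/32 = π(0.0132)⁴/32 = 2.981×10^-9 m⁴.
T_max = τ_allow·J/r = 9.70×10^7 × 2.981×10^-9 / 0.00660 = 43.80 N·m.
ω = 11.8 rad/s, so P_max = T_max·ω = 516.9 W.

0.517 kW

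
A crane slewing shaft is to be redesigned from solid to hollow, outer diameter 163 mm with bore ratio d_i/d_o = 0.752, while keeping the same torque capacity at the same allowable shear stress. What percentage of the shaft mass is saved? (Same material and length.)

Equal τ_max and T ⇒ the solid shaft needs d_s³ = d_o³(1−k⁴), so d_s = 163·(1−0.752⁴)^(1/3) = 143.4 mm.
Area ratio A_h/A_s = d_o²(1−k²)/d_s² = (1−k²)/(1−k⁴)^(2/3) = 0.5618.
Mass saving = 1 − 0.5618 = 43.8 %.

43.8 %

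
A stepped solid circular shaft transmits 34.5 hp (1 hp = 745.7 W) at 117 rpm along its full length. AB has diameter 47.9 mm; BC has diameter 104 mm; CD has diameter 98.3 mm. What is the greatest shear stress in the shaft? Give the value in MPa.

ω = 2π·117/60 = 12.25 rad/s, so T = P/ω = 34.5×745.7 / 12.25 = 2100 N·m.
Under the same torque, τ_max = 16T/(πd³) is largest where d is smallest — segment AB (d = 47.9 mm).
τ_max = 16·2100/(π·(0.0479)³) = 9.730×10^7 Pa.

97.3 MPa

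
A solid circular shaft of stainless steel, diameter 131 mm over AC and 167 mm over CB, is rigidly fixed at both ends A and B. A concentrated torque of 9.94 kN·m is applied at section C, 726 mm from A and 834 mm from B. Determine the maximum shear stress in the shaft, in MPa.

7.57 MPa

Compatibility: T_A·a/J_AC = T_B·b/J_CB with T_A + T_B = T₀.
J_AC = 2.89×10^-5 m⁴, J_CB = 7.64×10^-5 m⁴, so T_A = T₀·(J_AC/a)/((J_AC/a)+(J_CB/b)) = 3013 N·m, T_B = 6927 N·m.
τ in each portion: τ_AC = 6.83×10^6 Pa, τ_CB = 7.57×10^6 Pa; maximum is in CB.
τ_max = T_CB·r/J = 6927·0.0835/7.64×10^-5 = 7.575×10^6 Pa.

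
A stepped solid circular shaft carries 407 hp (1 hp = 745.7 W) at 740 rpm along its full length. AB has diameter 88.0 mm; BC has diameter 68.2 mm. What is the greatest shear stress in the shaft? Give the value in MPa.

62.9 MPa

ω = 2π·740/60 = 77.49 rad/s, so T = P/ω = 407×745.7 / 77.49 = 3917 N·m.
Under the same torque, τ_max = 16T/(πd³) is largest where d is smallest — segment BC (d = 68.2 mm).
τ_max = 16·3917/(π·(0.0682)³) = 6.288×10^7 Pa.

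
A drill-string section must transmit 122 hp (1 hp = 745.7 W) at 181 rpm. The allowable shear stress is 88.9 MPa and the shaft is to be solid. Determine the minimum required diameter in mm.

ω = 2π·181/60 = 18.95 rad/s, so T = P/ω = 122×745.7 / 18.95 = 4800 N·m.
For a solid shaft τ_max = 16T/(πd³), so d = (16T/(π τ_allow))^(1/3) = (16·4800/(π·8.89×10^7))^(1/3) = 0.06503 m.

65.0 mm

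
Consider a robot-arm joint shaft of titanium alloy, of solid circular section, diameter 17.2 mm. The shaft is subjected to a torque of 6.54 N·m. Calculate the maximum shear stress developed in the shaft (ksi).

J = πd⁴/32 = π(0.0172)⁴/32 = 8.592×10^-9 m⁴.
τ_max = T·r/J = 6.540 × 0.00860 / 8.592×10^-9 = 6.546×10^6 Pa.

0.949 ksi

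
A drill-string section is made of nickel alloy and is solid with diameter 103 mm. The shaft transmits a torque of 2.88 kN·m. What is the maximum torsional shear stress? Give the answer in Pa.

1.34e7 Pa

J = πd⁴/32 = π(0.103)⁴/32 = 1.105×10^-5 m⁴.
τ_max = T·r/J = 2880 × 0.0515 / 1.105×10^-5 = 1.342×10^7 Pa.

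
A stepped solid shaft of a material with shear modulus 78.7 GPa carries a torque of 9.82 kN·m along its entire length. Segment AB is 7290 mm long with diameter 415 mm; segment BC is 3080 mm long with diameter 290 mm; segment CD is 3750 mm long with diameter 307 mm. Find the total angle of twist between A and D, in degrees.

J_AB = π(0.415)⁴/32 = 2.91×10^-3 m⁴; J_BC = π(0.290)⁴/32 = 6.94×10^-4 m⁴; J_CD = π(0.307)⁴/32 = 8.72×10^-4 m⁴.
θ = (T/G)·Σ L_i/J_i = (9820/78.7×10⁹)·(7.29/2.91×10^-3 + 3.08/6.94×10^-4 + 3.75/8.72×10^-4) = 1.402×10^-3 rad.

0.0804°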